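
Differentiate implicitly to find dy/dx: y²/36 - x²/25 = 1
Take d/dx of both sides. Since y is implicitly a function of x, the chain rule attaches a y' = dy/dx factor whenever we differentiate through y.

Set F(x, y) = (left side) − (right side), so the curve is F = 0. Differentiating each term of F:
  d/dx[-x^2/25] = -2x/25
  d/dx[y^2/36] = y·y'/18
  d/dx[-1] = 0

Collecting, the y'-free part is the partial derivative in x and the y' coefficient is the partial derivative in y:
  ∂F/∂x = -2x/25
  ∂F/∂y = y/18

so d/dx[F(x, y(x))] = ∂F/∂x + (∂F/∂y)·y' = 0. Rearranging,
  dy/dx = -(∂F/∂x)/(∂F/∂y) = -(-2x/25)/(y/18) = 36x/(25y)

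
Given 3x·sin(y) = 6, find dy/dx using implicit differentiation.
Apply d/dx to both sides, remembering that y depends on x. Each occurrence of y therefore brings in a y' = dy/dx via the chain rule.

With F(x, y) equal to the left-hand side minus the right, differentiate F term by term:
  d/dx[3x·sin(y)] = 3x·y'·cos(y) + 3sin(y)
  d/dx[-6] = 0
Adding these up, d/dx[F] = 0 becomes
  (3sin(y)) + (3x·cos(y))·y' = 0,
so isolating y',
  dy/dx = -(3sin(y))/(3x·cos(y)) = -tan(y)/x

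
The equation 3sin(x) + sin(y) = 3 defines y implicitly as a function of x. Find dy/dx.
Take d/dx of both sides. Since y is implicitly a function of x, the chain rule attaches a y' = dy/dx factor whenever we differentiate through y.

Set F(x, y) = (left side) − (right side), so the curve is F = 0. Differentiating each term of F:
  d/dx[3sin(x)] = 3cos(x)
  d/dx[sin(y)] = y'·cos(y)
  d/dx[-3] = 0

Collecting, the y'-free part is the partial derivative in x and the y' coefficient is the partial derivative in y:
  ∂F/∂x = 3cos(x)
  ∂F/∂y = cos(y)

so d/dx[F(x, y(x))] = ∂F/∂x + (∂F/∂y)·y' = 0. Rearranging,
  dy/dx = -(∂F/∂x)/(∂F/∂y) = -(3cos(x))/(cos(y)) = -3cos(x)/cos(y)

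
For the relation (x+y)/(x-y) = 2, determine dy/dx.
Differentiate the relation implicitly: treat y = y(x) and apply the chain rule, so every y-derivative picks up a y' = dy/dx factor.

With everything moved to the left-hand side, differentiate term by term:
  d/dx[(x + y)/(x - y)] = (y' + 1)/(x - y) + (x + y)(y' - 1)/(x - y)^2
  d/dx[-2] = 0

Separating the contributions that come from x directly and those that come through y:
  without y':      1/(x - y) - (x + y)/(x - y)^2
  multiplying y':  1/(x - y) + (x + y)/(x - y)^2

so (1/(x - y) - (x + y)/(x - y)^2) + (1/(x - y) + (x + y)/(x - y)^2)·y' = 0, and therefore
  dy/dx = -(1/(x - y) - (x + y)/(x - y)^2)/(1/(x - y) + (x + y)/(x - y)^2)
        = -(-2y/(x - y)^2)/(2x/(x - y)^2) = y/x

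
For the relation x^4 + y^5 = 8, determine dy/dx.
Differentiate both sides with respect to x, treating y as y(x). By the chain rule, any term containing y contributes a factor of y' = dy/dx when we differentiate it.

Move every term to one side and write the relation as F(x, y) = 0. Term by term,
  d/dx[x^4] = 4x^3
  d/dx[y^5] = 5y^4·y'
  d/dx[-8] = 0

The pieces without y' make up ∂F/∂x and the coefficient of y' is ∂F/∂y:
  ∂F/∂x = 4x^3,
  ∂F/∂y = 5y^4.

Since d/dx[F] = ∂F/∂x + (∂F/∂y)·y' = 0, solve for y':
  (∂F/∂y)·y' = -∂F/∂x
  dy/dx = -(∂F/∂x)/(∂F/∂y) = -(4x^3)/(5y^4) = -4x^3/(5y^4)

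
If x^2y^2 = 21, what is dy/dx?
Differentiate both sides with respect to x, treating y as y(x). By the chain rule, any term containing y contributes a factor of y' = dy/dx when we differentiate it.

Move every term to one side and write the relation as F(x, y) = 0. Term by term,
  d/dx[x^2y^2] = 2x^2y·y' + 2xy^2
  d/dx[-21] = 0

The pieces without y' make up ∂F/∂x and the coefficient of y' is ∂F/∂y:
  ∂F/∂x = 2xy^2,
  ∂F/∂y = 2x^2y.

Since d/dx[F] = ∂F/∂x + (∂F/∂y)·y' = 0, solve for y':
  (∂F/∂y)·y' = -∂F/∂x
  dy/dx = -(∂F/∂x)/(∂F/∂y) = -(2xy^2)/(2x^2y) = -y/x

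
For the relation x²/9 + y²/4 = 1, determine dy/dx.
Differentiate both sides with respect to x, treating y as y(x). By the chain rule, any term containing y contributes a factor of y' = dy/dx when we differentiate it.

Move every term to one side and write the relation as F(x, y) = 0. Term by term,
  d/dx[x^2/9] = 2x/9
  d/dx[y^2/4] = y·y'/2
  d/dx[-1] = 0

The pieces without y' make up ∂F/∂x and the coefficient of y' is ∂F/∂y:
  ∂F/∂x = 2x/9,
  ∂F/∂y = y/2.

Since d/dx[F] = ∂F/∂x + (∂F/∂y)·y' = 0, solve for y':
  (∂F/∂y)·y' = -∂F/∂x
  dy/dx = -(∂F/∂x)/(∂F/∂y) = -(2x/9)/(y/2) = -4x/(9y)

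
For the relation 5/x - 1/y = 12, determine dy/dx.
Differentiate both sides with respect to x, treating y as y(x). By the chain rule, any term containing y contributes a factor of y' = dy/dx when we differentiate it.

Move every term to one side and write the relation as F(x, y) = 0. Term by term,
  d/dx[-1/y] = y'/y^2
  d/dx[5/x] = -5/x^2
  d/dx[-12] = 0

The pieces without y' make up ∂F/∂x and the coefficient of y' is ∂F/∂y:
  ∂F/∂x = -5/x^2,
  ∂F/∂y = y^(-2).

Since d/dx[F] = ∂F/∂x + (∂F/∂y)·y' = 0, solve for y':
  (∂F/∂y)·y' = -∂F/∂x
  dy/dx = -(∂F/∂x)/(∂F/∂y) = -(-5/x^2)/(y^(-2)) = 5y^2/x^2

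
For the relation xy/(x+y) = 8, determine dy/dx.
Differentiate the relation implicitly: treat y = y(x) and apply the chain rule, so every y-derivative picks up a y' = dy/dx factor.

With everything moved to the left-hand side, differentiate term by term:
  d/dx[xy/(x + y)] = xy(-y' - 1)/(x + y)^2 + x·y'/(x + y) + y/(x + y)
  d/dx[-8] = 0

Separating the contributions that come from x directly and those that come through y:
  without y':      -xy/(x + y)^2 + y/(x + y)
  multiplying y':  -xy/(x + y)^2 + x/(x + y)

so (-xy/(x + y)^2 + y/(x + y)) + (-xy/(x + y)^2 + x/(x + y))·y' = 0, and therefore
  dy/dx = -(-xy/(x + y)^2 + y/(x + y))/(-xy/(x + y)^2 + x/(x + y))
        = -(y^2/(x + y)^2)/(x^2/(x + y)^2) = -y^2/x^2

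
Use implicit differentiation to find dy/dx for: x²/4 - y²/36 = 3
Differentiate both sides with respect to x, treating y as y(x). By the chain rule, any term containing y contributes a factor of y' = dy/dx when we differentiate it.

Move every term to one side and write the relation as F(x, y) = 0. Term by term,
  d/dx[x^2/4] = x/2
  d/dx[-y^2/36] = -y·y'/18
  d/dx[-3] = 0

The pieces without y' make up ∂F/∂x and the coefficient of y' is ∂F/∂y:
  ∂F/∂x = x/2,
  ∂F/∂y = -y/18.

Since d/dx[F] = ∂F/∂x + (∂F/∂y)·y' = 0, solve for y':
  (∂F/∂y)·y' = -∂F/∂x
  dy/dx = -(∂F/∂x)/(∂F/∂y) = -(x/2)/(-y/18) = 9x/y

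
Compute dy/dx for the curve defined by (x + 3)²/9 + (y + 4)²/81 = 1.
Differentiate both sides with respect to x, treating y as y(x). By the chain rule, any term containing y contributes a factor of y' = dy/dx when we differentiate it.

Move every term to one side and write the relation as F(x, y) = 0. Term by term,
  d/dx[(x + 3)^2/9] = 2x/9 + 2/3
  d/dx[(y + 4)^2/81] = 2·y'(y + 4)/81
  d/dx[-1] = 0

The pieces without y' make up ∂F/∂x and the coefficient of y' is ∂F/∂y:
  ∂F/∂x = 2x/9 + 2/3,
  ∂F/∂y = 2y/81 + 8/81.

Since d/dx[F] = ∂F/∂x + (∂F/∂y)·y' = 0, solve for y':
  (∂F/∂y)·y' = -∂F/∂x
  dy/dx = -(∂F/∂x)/(∂F/∂y) = -(2x/9 + 2/3)/(2y/81 + 8/81)
        = -(2(x + 3)/9)/(2(y + 4)/81) = 9(-x - 3)/(y + 4)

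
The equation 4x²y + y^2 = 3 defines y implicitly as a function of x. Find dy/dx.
Differentiate both sides with respect to x, treating y as y(x). By the chain rule, any term containing y contributes a factor of y' = dy/dx when we differentiate it.

Move every term to one side and write the relation as F(x, y) = 0. Term by term,
  d/dx[4x^2y] = 4x^2·y' + 8xy
  d/dx[y^2] = 2y·y'
  d/dx[-3] = 0

The pieces without y' make up ∂F/∂x and the coefficient of y' is ∂F/∂y:
  ∂F/∂x = 8xy,
  ∂F/∂y = 4x^2 + 2y.

Since d/dx[F] = ∂F/∂x + (∂F/∂y)·y' = 0, solve for y':
  (∂F/∂y)·y' = -∂F/∂x
  dy/dx = -(∂F/∂x)/(∂F/∂y) = -(8xy)/(4x^2 + 2y) = -4xy/(2x^2 + y)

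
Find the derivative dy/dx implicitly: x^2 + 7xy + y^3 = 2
Take d/dx of both sides. Since y is implicitly a function of x, the chain rule attaches a y' = dy/dx factor whenever we differentiate through y.

Set F(x, y) = (left side) − (right side), so the curve is F = 0. Differentiating each term of F:
  d/dx[x^2] = 2x
  d/dx[7xy] = 7x·y' + 7y
  d/dx[y^3] = 3y^2·y'
  d/dx[-2] = 0

Collecting, the y'-free part is the partial derivative in x and the y' coefficient is the partial derivative in y:
  ∂F/∂x = 2x + 7y
  ∂F/∂y = 7x + 3y^2

so d/dx[F(x, y(x))] = ∂F/∂x + (∂F/∂y)·y' = 0. Rearranging,
  dy/dx = -(∂F/∂x)/(∂F/∂y) = -(2x + 7y)/(7x + 3y^2) = (-2x - 7y)/(7x + 3y^2)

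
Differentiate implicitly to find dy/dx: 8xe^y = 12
Apply d/dx to both sides, remembering that y depends on x. Each occurrence of y therefore brings in a y' = dy/dx via the chain rule.

With F(x, y) equal to the left-hand side minus the right, differentiate F term by term:
  d/dx[8x·e^(y)] = 8x·y'·e^(y) + 8e^(y)
  d/dx[-12] = 0
Adding these up, d/dx[F] = 0 becomes
  (8e^(y)) + (8x·e^(y))·y' = 0,
so isolating y',
  dy/dx = -(8e^(y))/(8x·e^(y)) = -1/x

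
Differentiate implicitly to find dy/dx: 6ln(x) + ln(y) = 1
Take d/dx of both sides. Since y is implicitly a function of x, the chain rule attaches a y' = dy/dx factor whenever we differentiate through y.

Set F(x, y) = (left side) − (right side), so the curve is F = 0. Differentiating each term of F:
  d/dx[6ln(x)] = 6/x
  d/dx[ln(y)] = y'/y
  d/dx[-1] = 0

Collecting, the y'-free part is the partial derivative in x and the y' coefficient is the partial derivative in y:
  ∂F/∂x = 6/x
  ∂F/∂y = 1/y

so d/dx[F(x, y(x))] = ∂F/∂x + (∂F/∂y)·y' = 0. Rearranging,
  dy/dx = -(∂F/∂x)/(∂F/∂y) = -(6/x)/(1/y) = -6y/x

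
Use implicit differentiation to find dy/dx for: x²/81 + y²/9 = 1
Take d/dx of both sides. Since y is implicitly a function of x, the chain rule attaches a y' = dy/dx factor whenever we differentiate through y.

Set F(x, y) = (left side) − (right side), so the curve is F = 0. Differentiating each term of F:
  d/dx[x^2/81] = 2x/81
  d/dx[y^2/9] = 2y·y'/9
  d/dx[-1] = 0

Collecting, the y'-free part is the partial derivative in x and the y' coefficient is the partial derivative in y:
  ∂F/∂x = 2x/81
  ∂F/∂y = 2y/9

so d/dx[F(x, y(x))] = ∂F/∂x + (∂F/∂y)·y' = 0. Rearranging,
  dy/dx = -(∂F/∂x)/(∂F/∂y) = -(2x/81)/(2y/9) = -x/(9y)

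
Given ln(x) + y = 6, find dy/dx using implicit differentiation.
Differentiate the relation implicitly: treat y = y(x) and apply the chain rule, so every y-derivative picks up a y' = dy/dx factor.

With everything moved to the left-hand side, differentiate term by term:
  d/dx[y] = y'
  d/dx[ln(x)] = 1/x
  d/dx[-6] = 0

Separating the contributions that come from x directly and those that come through y:
  without y':      1/x
  multiplying y':  1

so (1/x) + (1)·y' = 0, and therefore
  dy/dx = -(1/x)/(1) = -1/x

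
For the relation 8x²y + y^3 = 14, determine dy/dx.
Differentiate the relation implicitly: treat y = y(x) and apply the chain rule, so every y-derivative picks up a y' = dy/dx factor.

With everything moved to the left-hand side, differentiate term by term:
  d/dx[8x^2y] = 8x^2·y' + 16xy
  d/dx[y^3] = 3y^2·y'
  d/dx[-14] = 0

Separating the contributions that come from x directly and those that come through y:
  without y':      16xy
  multiplying y':  8x^2 + 3y^2

so (16xy) + (8x^2 + 3y^2)·y' = 0, and therefore
  dy/dx = -(16xy)/(8x^2 + 3y^2) = -16xy/(8x^2 + 3y^2)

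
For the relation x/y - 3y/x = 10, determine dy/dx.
Apply d/dx to both sides, remembering that y depends on x. Each occurrence of y therefore brings in a y' = dy/dx via the chain rule.

With F(x, y) equal to the left-hand side minus the right, differentiate F term by term:
  d/dx[x/y] = -x·y'/y^2 + 1/y
  d/dx[-3y/x] = -3·y'/x + 3y/x^2
  d/dx[-10] = 0
Adding these up, d/dx[F] = 0 becomes
  (1/y + 3y/x^2) + (-x/y^2 - 3/x)·y' = 0,
so isolating y',
  dy/dx = -(1/y + 3y/x^2)/(-x/y^2 - 3/x)
        = -((x^2 + 3y^2)/(x^2y))/(-(x^2 + 3y^2)/(xy^2)) = y/x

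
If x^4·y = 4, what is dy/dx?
Apply d/dx to both sides, remembering that y depends on x. Each occurrence of y therefore brings in a y' = dy/dx via the chain rule.

With F(x, y) equal to the left-hand side minus the right, differentiate F term by term:
  d/dx[x^4y] = x^4·y' + 4x^3y
  d/dx[-4] = 0
Adding these up, d/dx[F] = 0 becomes
  (4x^3y) + (x^4)·y' = 0,
so isolating y',
  dy/dx = -(4x^3y)/(x^4) = -4y/x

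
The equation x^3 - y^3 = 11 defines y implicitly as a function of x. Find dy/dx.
Differentiate the relation implicitly: treat y = y(x) and apply the chain rule, so every y-derivative picks up a y' = dy/dx factor.

With everything moved to the left-hand side, differentiate term by term:
  d/dx[x^3] = 3x^2
  d/dx[-y^3] = -3y^2·y'
  d/dx[-11] = 0

Separating the contributions that come from x directly and those that come through y:
  without y':      3x^2
  multiplying y':  -3y^2

so (3x^2) + (-3y^2)·y' = 0, and therefore
  dy/dx = -(3x^2)/(-3y^2) = x^2/y^2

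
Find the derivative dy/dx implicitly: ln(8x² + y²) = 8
Take d/dx of both sides. Since y is implicitly a function of x, the chain rule attaches a y' = dy/dx factor whenever we differentiate through y.

Set F(x, y) = (left side) − (right side), so the curve is F = 0. Differentiating each term of F:
  d/dx[ln(8x^2 + y^2)] = (16x + 2y·y')/(8x^2 + y^2)
  d/dx[-8] = 0

Collecting, the y'-free part is the partial derivative in x and the y' coefficient is the partial derivative in y:
  ∂F/∂x = 16x/(8x^2 + y^2)
  ∂F/∂y = 2y/(8x^2 + y^2)

so d/dx[F(x, y(x))] = ∂F/∂x + (∂F/∂y)·y' = 0. Rearranging,
  dy/dx = -(∂F/∂x)/(∂F/∂y) = -(16x/(8x^2 + y^2))/(2y/(8x^2 + y^2)) = -8x/y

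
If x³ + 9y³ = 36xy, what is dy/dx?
Take d/dx of both sides. Since y is implicitly a function of x, the chain rule attaches a y' = dy/dx factor whenever we differentiate through y.

Set F(x, y) = (left side) − (right side), so the curve is F = 0. Differentiating each term of F:
  d/dx[x^3] = 3x^2
  d/dx[-36xy] = -36x·y' - 36y
  d/dx[9y^3] = 27y^2·y'

Collecting, the y'-free part is the partial derivative in x and the y' coefficient is the partial derivative in y:
  ∂F/∂x = 3x^2 - 36y
  ∂F/∂y = -36x + 27y^2

so d/dx[F(x, y(x))] = ∂F/∂x + (∂F/∂y)·y' = 0. Rearranging,
  dy/dx = -(∂F/∂x)/(∂F/∂y) = -(3x^2 - 36y)/(-36x + 27y^2) = (x^2 - 12y)/(3(4x - 3y^2))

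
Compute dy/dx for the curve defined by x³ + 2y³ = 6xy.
Differentiate the relation implicitly: treat y = y(x) and apply the chain rule, so every y-derivative picks up a y' = dy/dx factor.

With everything moved to the left-hand side, differentiate term by term:
  d/dx[x^3] = 3x^2
  d/dx[-6xy] = -6x·y' - 6y
  d/dx[2y^3] = 6y^2·y'

Separating the contributions that come from x directly and those that come through y:
  without y':      3x^2 - 6y
  multiplying y':  -6x + 6y^2

so (3x^2 - 6y) + (-6x + 6y^2)·y' = 0, and therefore
  dy/dx = -(3x^2 - 6y)/(-6x + 6y^2) = (x^2/2 - y)/(x - y^2)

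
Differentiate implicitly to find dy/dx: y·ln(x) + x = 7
Take d/dx of both sides. Since y is implicitly a function of x, the chain rule attaches a y' = dy/dx factor whenever we differentiate through y.

Set F(x, y) = (left side) − (right side), so the curve is F = 0. Differentiating each term of F:
  d/dx[x] = 1
  d/dx[y·ln(x)] = y'·ln(x) + y/x
  d/dx[-7] = 0

Collecting, the y'-free part is the partial derivative in x and the y' coefficient is the partial derivative in y:
  ∂F/∂x = 1 + y/x
  ∂F/∂y = ln(x)

so d/dx[F(x, y(x))] = ∂F/∂x + (∂F/∂y)·y' = 0. Rearranging,
  dy/dx = -(∂F/∂x)/(∂F/∂y) = -(1 + y/x)/(ln(x))
        = -((x + y)/x)/(ln(x)) = (-x - y)/(x·ln(x))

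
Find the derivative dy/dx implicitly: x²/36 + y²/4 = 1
Apply d/dx to both sides, remembering that y depends on x. Each occurrence of y therefore brings in a y' = dy/dx via the chain rule.

With F(x, y) equal to the left-hand side minus the right, differentiate F term by term:
  d/dx[x^2/36] = x/18
  d/dx[y^2/4] = y·y'/2
  d/dx[-1] = 0
Adding these up, d/dx[F] = 0 becomes
  (x/18) + (y/2)·y' = 0,
so isolating y',
  dy/dx = -(x/18)/(y/2) = -x/(9y)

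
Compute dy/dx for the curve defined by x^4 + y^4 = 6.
Apply d/dx to both sides, remembering that y depends on x. Each occurrence of y therefore brings in a y' = dy/dx via the chain rule.

With F(x, y) equal to the left-hand side minus the right, differentiate F term by term:
  d/dx[x^4] = 4x^3
  d/dx[y^4] = 4y^3·y'
  d/dx[-6] = 0
Adding these up, d/dx[F] = 0 becomes
  (4x^3) + (4y^3)·y' = 0,
so isolating y',
  dy/dx = -(4x^3)/(4y^3) = -x^3/y^3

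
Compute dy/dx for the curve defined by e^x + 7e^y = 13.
Differentiate both sides with respect to x, treating y as y(x). By the chain rule, any term containing y contributes a factor of y' = dy/dx when we differentiate it.

Move every term to one side and write the relation as F(x, y) = 0. Term by term,
  d/dx[e^(x)] = e^(x)
  d/dx[7e^(y)] = 7·y'·e^(y)
  d/dx[-13] = 0

The pieces without y' make up ∂F/∂x and the coefficient of y' is ∂F/∂y:
  ∂F/∂x = e^(x),
  ∂F/∂y = 7e^(y).

Since d/dx[F] = ∂F/∂x + (∂F/∂y)·y' = 0, solve for y':
  (∂F/∂y)·y' = -∂F/∂x
  dy/dx = -(∂F/∂x)/(∂F/∂y) = -(e^(x))/(7e^(y)) = -e^(x - y)/7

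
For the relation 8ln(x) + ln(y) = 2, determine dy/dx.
Take d/dx of both sides. Since y is implicitly a function of x, the chain rule attaches a y' = dy/dx factor whenever we differentiate through y.

Set F(x, y) = (left side) − (right side), so the curve is F = 0. Differentiating each term of F:
  d/dx[8ln(x)] = 8/x
  d/dx[ln(y)] = y'/y
  d/dx[-2] = 0

Collecting, the y'-free part is the partial derivative in x and the y' coefficient is the partial derivative in y:
  ∂F/∂x = 8/x
  ∂F/∂y = 1/y

so d/dx[F(x, y(x))] = ∂F/∂x + (∂F/∂y)·y' = 0. Rearranging,
  dy/dx = -(∂F/∂x)/(∂F/∂y) = -(8/x)/(1/y) = -8y/x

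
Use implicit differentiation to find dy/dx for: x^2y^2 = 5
Apply d/dx to both sides, remembering that y depends on x. Each occurrence of y therefore brings in a y' = dy/dx via the chain rule.

With F(x, y) equal to the left-hand side minus the right, differentiate F term by term:
  d/dx[x^2y^2] = 2x^2y·y' + 2xy^2
  d/dx[-5] = 0
Adding these up, d/dx[F] = 0 becomes
  (2xy^2) + (2x^2y)·y' = 0,
so isolating y',
  dy/dx = -(2xy^2)/(2x^2y) = -y/x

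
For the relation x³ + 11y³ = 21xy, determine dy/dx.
Differentiate both sides with respect to x, treating y as y(x). By the chain rule, any term containing y contributes a factor of y' = dy/dx when we differentiate it.

Move every term to one side and write the relation as F(x, y) = 0. Term by term,
  d/dx[x^3] = 3x^2
  d/dx[-21xy] = -21x·y' - 21y
  d/dx[11y^3] = 33y^2·y'

The pieces without y' make up ∂F/∂x and the coefficient of y' is ∂F/∂y:
  ∂F/∂x = 3x^2 - 21y,
  ∂F/∂y = -21x + 33y^2.

Since d/dx[F] = ∂F/∂x + (∂F/∂y)·y' = 0, solve for y':
  (∂F/∂y)·y' = -∂F/∂x
  dy/dx = -(∂F/∂x)/(∂F/∂y) = -(3x^2 - 21y)/(-21x + 33y^2) = (x^2 - 7y)/(7x - 11y^2)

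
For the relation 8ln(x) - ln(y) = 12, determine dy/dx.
Differentiate both sides with respect to x, treating y as y(x). By the chain rule, any term containing y contributes a factor of y' = dy/dx when we differentiate it.

Move every term to one side and write the relation as F(x, y) = 0. Term by term,
  d/dx[8ln(x)] = 8/x
  d/dx[-ln(y)] = -y'/y
  d/dx[-12] = 0

The pieces without y' make up ∂F/∂x and the coefficient of y' is ∂F/∂y:
  ∂F/∂x = 8/x,
  ∂F/∂y = -1/y.

Since d/dx[F] = ∂F/∂x + (∂F/∂y)·y' = 0, solve for y':
  (∂F/∂y)·y' = -∂F/∂x
  dy/dx = -(∂F/∂x)/(∂F/∂y) = -(8/x)/(-1/y) = 8y/x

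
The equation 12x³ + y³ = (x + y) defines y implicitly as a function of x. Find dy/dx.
Differentiate the relation implicitly: treat y = y(x) and apply the chain rule, so every y-derivative picks up a y' = dy/dx factor.

With everything moved to the left-hand side, differentiate term by term:
  d/dx[12x^3] = 36x^2
  d/dx[-x] = -1
  d/dx[y^3] = 3y^2·y'
  d/dx[-y] = -y'

Separating the contributions that come from x directly and those that come through y:
  without y':      36x^2 - 1
  multiplying y':  3y^2 - 1

so (36x^2 - 1) + (3y^2 - 1)·y' = 0, and therefore
  dy/dx = -(36x^2 - 1)/(3y^2 - 1) = (1 - 36x^2)/(3y^2 - 1)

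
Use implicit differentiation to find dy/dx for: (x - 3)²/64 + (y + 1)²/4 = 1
Differentiate both sides with respect to x, treating y as y(x). By the chain rule, any term containing y contributes a factor of y' = dy/dx when we differentiate it.

Move every term to one side and write the relation as F(x, y) = 0. Term by term,
  d/dx[(x - 3)^2/64] = x/32 - 3/32
  d/dx[(y + 1)^2/4] = y'(y + 1)/2
  d/dx[-1] = 0

The pieces without y' make up ∂F/∂x and the coefficient of y' is ∂F/∂y:
  ∂F/∂x = x/32 - 3/32,
  ∂F/∂y = y/2 + 1/2.

Since d/dx[F] = ∂F/∂x + (∂F/∂y)·y' = 0, solve for y':
  (∂F/∂y)·y' = -∂F/∂x
  dy/dx = -(∂F/∂x)/(∂F/∂y) = -(x/32 - 3/32)/(y/2 + 1/2)
        = -((x - 3)/32)/((y + 1)/2) = (3 - x)/(16(y + 1))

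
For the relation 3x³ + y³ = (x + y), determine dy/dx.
Differentiate the relation implicitly: treat y = y(x) and apply the chain rule, so every y-derivative picks up a y' = dy/dx factor.

With everything moved to the left-hand side, differentiate term by term:
  d/dx[3x^3] = 9x^2
  d/dx[-x] = -1
  d/dx[y^3] = 3y^2·y'
  d/dx[-y] = -y'

Separating the contributions that come from x directly and those that come through y:
  without y':      9x^2 - 1
  multiplying y':  3y^2 - 1

so (9x^2 - 1) + (3y^2 - 1)·y' = 0, and therefore
  dy/dx = -(9x^2 - 1)/(3y^2 - 1) = (1 - 9x^2)/(3y^2 - 1)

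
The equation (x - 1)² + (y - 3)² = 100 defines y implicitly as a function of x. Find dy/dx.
Differentiate the relation implicitly: treat y = y(x) and apply the chain rule, so every y-derivative picks up a y' = dy/dx factor.

With everything moved to the left-hand side, differentiate term by term:
  d/dx[(x - 1)^2] = 2x - 2
  d/dx[(y - 3)^2] = 2·y'(y - 3)
  d/dx[-100] = 0

Separating the contributions that come from x directly and those that come through y:
  without y':      2x - 2
  multiplying y':  2y - 6

so (2x - 2) + (2y - 6)·y' = 0, and therefore
  dy/dx = -(2x - 2)/(2y - 6) = (1 - x)/(y - 3)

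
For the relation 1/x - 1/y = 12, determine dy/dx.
Take d/dx of both sides. Since y is implicitly a function of x, the chain rule attaches a y' = dy/dx factor whenever we differentiate through y.

Set F(x, y) = (left side) − (right side), so the curve is F = 0. Differentiating each term of F:
  d/dx[-1/y] = y'/y^2
  d/dx[1/x] = -1/x^2
  d/dx[-12] = 0

Collecting, the y'-free part is the partial derivative in x and the y' coefficient is the partial derivative in y:
  ∂F/∂x = -1/x^2
  ∂F/∂y = y^(-2)

so d/dx[F(x, y(x))] = ∂F/∂x + (∂F/∂y)·y' = 0. Rearranging,
  dy/dx = -(∂F/∂x)/(∂F/∂y) = -(-1/x^2)/(y^(-2)) = y^2/x^2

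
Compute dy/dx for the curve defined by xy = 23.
Take d/dx of both sides. Since y is implicitly a function of x, the chain rule attaches a y' = dy/dx factor whenever we differentiate through y.

Set F(x, y) = (left side) − (right side), so the curve is F = 0. Differentiating each term of F:
  d/dx[xy] = x·y' + y
  d/dx[-23] = 0

Collecting, the y'-free part is the partial derivative in x and the y' coefficient is the partial derivative in y:
  ∂F/∂x = y
  ∂F/∂y = x

so d/dx[F(x, y(x))] = ∂F/∂x + (∂F/∂y)·y' = 0. Rearranging,
  dy/dx = -(∂F/∂x)/(∂F/∂y) = -(y)/(x) = -y/x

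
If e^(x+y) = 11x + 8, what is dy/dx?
Apply d/dx to both sides, remembering that y depends on x. Each occurrence of y therefore brings in a y' = dy/dx via the chain rule.

With F(x, y) equal to the left-hand side minus the right, differentiate F term by term:
  d/dx[-11x] = -11
  d/dx[e^(x + y)] = (y' + 1)·e^(x + y)
  d/dx[-8] = 0
Adding these up, d/dx[F] = 0 becomes
  (e^(x + y) - 11) + (e^(x + y))·y' = 0,
so isolating y',
  dy/dx = -(e^(x + y) - 11)/(e^(x + y)) = 11e^(-x - y) - 1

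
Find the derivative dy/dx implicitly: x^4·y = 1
Differentiate the relation implicitly: treat y = y(x) and apply the chain rule, so every y-derivative picks up a y' = dy/dx factor.

With everything moved to the left-hand side, differentiate term by term:
  d/dx[x^4y] = x^4·y' + 4x^3y
  d/dx[-1] = 0

Separating the contributions that come from x directly and those that come through y:
  without y':      4x^3y
  multiplying y':  x^4

so (4x^3y) + (x^4)·y' = 0, and therefore
  dy/dx = -(4x^3y)/(x^4) = -4y/x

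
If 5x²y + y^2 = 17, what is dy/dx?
Differentiate both sides with respect to x, treating y as y(x). By the chain rule, any term containing y contributes a factor of y' = dy/dx when we differentiate it.

Move every term to one side and write the relation as F(x, y) = 0. Term by term,
  d/dx[5x^2y] = 5x^2·y' + 10xy
  d/dx[y^2] = 2y·y'
  d/dx[-17] = 0

The pieces without y' make up ∂F/∂x and the coefficient of y' is ∂F/∂y:
  ∂F/∂x = 10xy,
  ∂F/∂y = 5x^2 + 2y.

Since d/dx[F] = ∂F/∂x + (∂F/∂y)·y' = 0, solve for y':
  (∂F/∂y)·y' = -∂F/∂x
  dy/dx = -(∂F/∂x)/(∂F/∂y) = -(10xy)/(5x^2 + 2y) = -10xy/(5x^2 + 2y)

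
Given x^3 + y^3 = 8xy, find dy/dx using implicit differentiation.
Apply d/dx to both sides, remembering that y depends on x. Each occurrence of y therefore brings in a y' = dy/dx via the chain rule.

With F(x, y) equal to the left-hand side minus the right, differentiate F term by term:
  d/dx[x^3] = 3x^2
  d/dx[-8xy] = -8x·y' - 8y
  d/dx[y^3] = 3y^2·y'
Adding these up, d/dx[F] = 0 becomes
  (3x^2 - 8y) + (-8x + 3y^2)·y' = 0,
so isolating y',
  dy/dx = -(3x^2 - 8y)/(-8x + 3y^2) = (3x^2 - 8y)/(8x - 3y^2)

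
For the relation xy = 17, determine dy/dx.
Differentiate the relation implicitly: treat y = y(x) and apply the chain rule, so every y-derivative picks up a y' = dy/dx factor.

With everything moved to the left-hand side, differentiate term by term:
  d/dx[xy] = x·y' + y
  d/dx[-17] = 0

Separating the contributions that come from x directly and those that come through y:
  without y':      y
  multiplying y':  x

so (y) + (x)·y' = 0, and therefore
  dy/dx = -(y)/(x) = -y/x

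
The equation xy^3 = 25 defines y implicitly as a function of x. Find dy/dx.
Differentiate the relation implicitly: treat y = y(x) and apply the chain rule, so every y-derivative picks up a y' = dy/dx factor.

With everything moved to the left-hand side, differentiate term by term:
  d/dx[xy^3] = 3xy^2·y' + y^3
  d/dx[-25] = 0

Separating the contributions that come from x directly and those that come through y:
  without y':      y^3
  multiplying y':  3xy^2

so (y^3) + (3xy^2)·y' = 0, and therefore
  dy/dx = -(y^3)/(3xy^2) = -y/(3x)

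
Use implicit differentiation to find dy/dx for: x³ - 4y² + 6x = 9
Differentiate the relation implicitly: treat y = y(x) and apply the chain rule, so every y-derivative picks up a y' = dy/dx factor.

With everything moved to the left-hand side, differentiate term by term:
  d/dx[x^3] = 3x^2
  d/dx[6x] = 6
  d/dx[-4y^2] = -8y·y'
  d/dx[-9] = 0

Separating the contributions that come from x directly and those that come through y:
  without y':      3x^2 + 6
  multiplying y':  -8y

so (3x^2 + 6) + (-8y)·y' = 0, and therefore
  dy/dx = -(3x^2 + 6)/(-8y) = 3(x^2 + 2)/(8y)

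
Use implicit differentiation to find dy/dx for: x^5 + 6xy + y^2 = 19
Take d/dx of both sides. Since y is implicitly a function of x, the chain rule attaches a y' = dy/dx factor whenever we differentiate through y.

Set F(x, y) = (left side) − (right side), so the curve is F = 0. Differentiating each term of F:
  d/dx[x^5] = 5x^4
  d/dx[6xy] = 6x·y' + 6y
  d/dx[y^2] = 2y·y'
  d/dx[-19] = 0

Collecting, the y'-free part is the partial derivative in x and the y' coefficient is the partial derivative in y:
  ∂F/∂x = 5x^4 + 6y
  ∂F/∂y = 6x + 2y

so d/dx[F(x, y(x))] = ∂F/∂x + (∂F/∂y)·y' = 0. Rearranging,
  dy/dx = -(∂F/∂x)/(∂F/∂y) = -(5x^4 + 6y)/(6x + 2y) = (-5x^4 - 6y)/(2(3x + y))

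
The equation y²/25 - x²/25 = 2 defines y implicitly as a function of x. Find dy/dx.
Take d/dx of both sides. Since y is implicitly a function of x, the chain rule attaches a y' = dy/dx factor whenever we differentiate through y.

Set F(x, y) = (left side) − (right side), so the curve is F = 0. Differentiating each term of F:
  d/dx[-x^2/25] = -2x/25
  d/dx[y^2/25] = 2y·y'/25
  d/dx[-2] = 0

Collecting, the y'-free part is the partial derivative in x and the y' coefficient is the partial derivative in y:
  ∂F/∂x = -2x/25
  ∂F/∂y = 2y/25

so d/dx[F(x, y(x))] = ∂F/∂x + (∂F/∂y)·y' = 0. Rearranging,
  dy/dx = -(∂F/∂x)/(∂F/∂y) = -(-2x/25)/(2y/25) = x/y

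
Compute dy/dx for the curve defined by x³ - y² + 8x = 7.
Differentiate both sides with respect to x, treating y as y(x). By the chain rule, any term containing y contributes a factor of y' = dy/dx when we differentiate it.

Move every term to one side and write the relation as F(x, y) = 0. Term by term,
  d/dx[x^3] = 3x^2
  d/dx[8x] = 8
  d/dx[-y^2] = -2y·y'
  d/dx[-7] = 0

The pieces without y' make up ∂F/∂x and the coefficient of y' is ∂F/∂y:
  ∂F/∂x = 3x^2 + 8,
  ∂F/∂y = -2y.

Since d/dx[F] = ∂F/∂x + (∂F/∂y)·y' = 0, solve for y':
  (∂F/∂y)·y' = -∂F/∂x
  dy/dx = -(∂F/∂x)/(∂F/∂y) = -(3x^2 + 8)/(-2y) = (3x^2 + 8)/(2y)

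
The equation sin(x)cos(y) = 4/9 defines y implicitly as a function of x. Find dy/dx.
Take d/dx of both sides. Since y is implicitly a function of x, the chain rule attaches a y' = dy/dx factor whenever we differentiate through y.

Set F(x, y) = (left side) − (right side), so the curve is F = 0. Differentiating each term of F:
  d/dx[sin(x)·cos(y)] = -y'·sin(x)·sin(y) + cos(x)·cos(y)
  d/dx[-4/9] = 0

Collecting, the y'-free part is the partial derivative in x and the y' coefficient is the partial derivative in y:
  ∂F/∂x = cos(x)·cos(y)
  ∂F/∂y = -sin(x)·sin(y)

so d/dx[F(x, y(x))] = ∂F/∂x + (∂F/∂y)·y' = 0. Rearranging,
  dy/dx = -(∂F/∂x)/(∂F/∂y) = -(cos(x)·cos(y))/(-sin(x)·sin(y)) = 1/(tan(x)·tan(y))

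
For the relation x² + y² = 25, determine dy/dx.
Take d/dx of both sides. Since y is implicitly a function of x, the chain rule attaches a y' = dy/dx factor whenever we differentiate through y.

Set F(x, y) = (left side) − (right side), so the curve is F = 0. Differentiating each term of F:
  d/dx[x^2] = 2x
  d/dx[y^2] = 2y·y'
  d/dx[-25] = 0

Collecting, the y'-free part is the partial derivative in x and the y' coefficient is the partial derivative in y:
  ∂F/∂x = 2x
  ∂F/∂y = 2y

so d/dx[F(x, y(x))] = ∂F/∂x + (∂F/∂y)·y' = 0. Rearranging,
  dy/dx = -(∂F/∂x)/(∂F/∂y) = -(2x)/(2y) = -x/y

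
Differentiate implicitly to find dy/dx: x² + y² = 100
Apply d/dx to both sides, remembering that y depends on x. Each occurrence of y therefore brings in a y' = dy/dx via the chain rule.

With F(x, y) equal to the left-hand side minus the right, differentiate F term by term:
  d/dx[x^2] = 2x
  d/dx[y^2] = 2y·y'
  d/dx[-100] = 0
Adding these up, d/dx[F] = 0 becomes
  (2x) + (2y)·y' = 0,
so isolating y',
  dy/dx = -(2x)/(2y) = -x/y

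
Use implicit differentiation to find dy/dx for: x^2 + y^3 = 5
Apply d/dx to both sides, remembering that y depends on x. Each occurrence of y therefore brings in a y' = dy/dx via the chain rule.

With F(x, y) equal to the left-hand side minus the right, differentiate F term by term:
  d/dx[x^2] = 2x
  d/dx[y^3] = 3y^2·y'
  d/dx[-5] = 0
Adding these up, d/dx[F] = 0 becomes
  (2x) + (3y^2)·y' = 0,
so isolating y',
  dy/dx = -(2x)/(3y^2) = -2x/(3y^2)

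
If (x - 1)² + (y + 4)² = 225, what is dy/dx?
Apply d/dx to both sides, remembering that y depends on x. Each occurrence of y therefore brings in a y' = dy/dx via the chain rule.

With F(x, y) equal to the left-hand side minus the right, differentiate F term by term:
  d/dx[(x - 1)^2] = 2x - 2
  d/dx[(y + 4)^2] = 2·y'(y + 4)
  d/dx[-225] = 0
Adding these up, d/dx[F] = 0 becomes
  (2x - 2) + (2y + 8)·y' = 0,
so isolating y',
  dy/dx = -(2x - 2)/(2y + 8) = (1 - x)/(y + 4)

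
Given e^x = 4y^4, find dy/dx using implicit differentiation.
Differentiate both sides with respect to x, treating y as y(x). By the chain rule, any term containing y contributes a factor of y' = dy/dx when we differentiate it.

Move every term to one side and write the relation as F(x, y) = 0. Term by term,
  d/dx[-4y^4] = -16y^3·y'
  d/dx[e^(x)] = e^(x)

The pieces without y' make up ∂F/∂x and the coefficient of y' is ∂F/∂y:
  ∂F/∂x = e^(x),
  ∂F/∂y = -16y^3.

Since d/dx[F] = ∂F/∂x + (∂F/∂y)·y' = 0, solve for y':
  (∂F/∂y)·y' = -∂F/∂x
  dy/dx = -(∂F/∂x)/(∂F/∂y) = -(e^(x))/(-16y^3) = e^(x)/(16y^3)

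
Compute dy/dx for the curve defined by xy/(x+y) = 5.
Apply d/dx to both sides, remembering that y depends on x. Each occurrence of y therefore brings in a y' = dy/dx via the chain rule.

With F(x, y) equal to the left-hand side minus the right, differentiate F term by term:
  d/dx[xy/(x + y)] = xy(-y' - 1)/(x + y)^2 + x·y'/(x + y) + y/(x + y)
  d/dx[-5] = 0
Adding these up, d/dx[F] = 0 becomes
  (-xy/(x + y)^2 + y/(x + y)) + (-xy/(x + y)^2 + x/(x + y))·y' = 0,
so isolating y',
  dy/dx = -(-xy/(x + y)^2 + y/(x + y))/(-xy/(x + y)^2 + x/(x + y))
        = -(y^2/(x + y)^2)/(x^2/(x + y)^2) = -y^2/x^2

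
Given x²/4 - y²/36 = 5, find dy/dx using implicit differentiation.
Differentiate both sides with respect to x, treating y as y(x). By the chain rule, any term containing y contributes a factor of y' = dy/dx when we differentiate it.

Move every term to one side and write the relation as F(x, y) = 0. Term by term,
  d/dx[x^2/4] = x/2
  d/dx[-y^2/36] = -y·y'/18
  d/dx[-5] = 0

The pieces without y' make up ∂F/∂x and the coefficient of y' is ∂F/∂y:
  ∂F/∂x = x/2,
  ∂F/∂y = -y/18.

Since d/dx[F] = ∂F/∂x + (∂F/∂y)·y' = 0, solve for y':
  (∂F/∂y)·y' = -∂F/∂x
  dy/dx = -(∂F/∂x)/(∂F/∂y) = -(x/2)/(-y/18) = 9x/y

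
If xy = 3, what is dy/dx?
Apply d/dx to both sides, remembering that y depends on x. Each occurrence of y therefore brings in a y' = dy/dx via the chain rule.

With F(x, y) equal to the left-hand side minus the right, differentiate F term by term:
  d/dx[xy] = x·y' + y
  d/dx[-3] = 0
Adding these up, d/dx[F] = 0 becomes
  (y) + (x)·y' = 0,
so isolating y',
  dy/dx = -(y)/(x) = -y/x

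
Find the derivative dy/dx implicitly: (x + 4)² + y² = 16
Take d/dx of both sides. Since y is implicitly a function of x, the chain rule attaches a y' = dy/dx factor whenever we differentiate through y.

Set F(x, y) = (left side) − (right side), so the curve is F = 0. Differentiating each term of F:
  d/dx[y^2] = 2y·y'
  d/dx[(x + 4)^2] = 2x + 8
  d/dx[-16] = 0

Collecting, the y'-free part is the partial derivative in x and the y' coefficient is the partial derivative in y:
  ∂F/∂x = 2x + 8
  ∂F/∂y = 2y

so d/dx[F(x, y(x))] = ∂F/∂x + (∂F/∂y)·y' = 0. Rearranging,
  dy/dx = -(∂F/∂x)/(∂F/∂y) = -(2x + 8)/(2y) = (-x - 4)/y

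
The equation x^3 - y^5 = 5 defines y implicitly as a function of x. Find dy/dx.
Take d/dx of both sides. Since y is implicitly a function of x, the chain rule attaches a y' = dy/dx factor whenever we differentiate through y.

Set F(x, y) = (left side) − (right side), so the curve is F = 0. Differentiating each term of F:
  d/dx[x^3] = 3x^2
  d/dx[-y^5] = -5y^4·y'
  d/dx[-5] = 0

Collecting, the y'-free part is the partial derivative in x and the y' coefficient is the partial derivative in y:
  ∂F/∂x = 3x^2
  ∂F/∂y = -5y^4

so d/dx[F(x, y(x))] = ∂F/∂x + (∂F/∂y)·y' = 0. Rearranging,
  dy/dx = -(∂F/∂x)/(∂F/∂y) = -(3x^2)/(-5y^4) = 3x^2/(5y^4)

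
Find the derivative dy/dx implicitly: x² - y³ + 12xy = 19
Differentiate the relation implicitly: treat y = y(x) and apply the chain rule, so every y-derivative picks up a y' = dy/dx factor.

With everything moved to the left-hand side, differentiate term by term:
  d/dx[x^2] = 2x
  d/dx[12xy] = 12x·y' + 12y
  d/dx[-y^3] = -3y^2·y'
  d/dx[-19] = 0

Separating the contributions that come from x directly and those that come through y:
  without y':      2x + 12y
  multiplying y':  12x - 3y^2

so (2x + 12y) + (12x - 3y^2)·y' = 0, and therefore
  dy/dx = -(2x + 12y)/(12x - 3y^2) = 2(-x - 6y)/(3(4x - y^2))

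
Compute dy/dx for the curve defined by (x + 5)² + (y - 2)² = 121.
Differentiate both sides with respect to x, treating y as y(x). By the chain rule, any term containing y contributes a factor of y' = dy/dx when we differentiate it.

Move every term to one side and write the relation as F(x, y) = 0. Term by term,
  d/dx[(x + 5)^2] = 2x + 10
  d/dx[(y - 2)^2] = 2·y'(y - 2)
  d/dx[-121] = 0

The pieces without y' make up ∂F/∂x and the coefficient of y' is ∂F/∂y:
  ∂F/∂x = 2x + 10,
  ∂F/∂y = 2y - 4.

Since d/dx[F] = ∂F/∂x + (∂F/∂y)·y' = 0, solve for y':
  (∂F/∂y)·y' = -∂F/∂x
  dy/dx = -(∂F/∂x)/(∂F/∂y) = -(2x + 10)/(2y - 4) = (-x - 5)/(y - 2)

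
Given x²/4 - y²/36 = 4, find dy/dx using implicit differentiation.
Apply d/dx to both sides, remembering that y depends on x. Each occurrence of y therefore brings in a y' = dy/dx via the chain rule.

With F(x, y) equal to the left-hand side minus the right, differentiate F term by term:
  d/dx[x^2/4] = x/2
  d/dx[-y^2/36] = -y·y'/18
  d/dx[-4] = 0
Adding these up, d/dx[F] = 0 becomes
  (x/2) + (-y/18)·y' = 0,
so isolating y',
  dy/dx = -(x/2)/(-y/18) = 9x/y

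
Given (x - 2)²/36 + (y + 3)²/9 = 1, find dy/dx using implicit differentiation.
Take d/dx of both sides. Since y is implicitly a function of x, the chain rule attaches a y' = dy/dx factor whenever we differentiate through y.

Set F(x, y) = (left side) − (right side), so the curve is F = 0. Differentiating each term of F:
  d/dx[(x - 2)^2/36] = x/18 - 1/9
  d/dx[(y + 3)^2/9] = 2·y'(y + 3)/9
  d/dx[-1] = 0

Collecting, the y'-free part is the partial derivative in x and the y' coefficient is the partial derivative in y:
  ∂F/∂x = x/18 - 1/9
  ∂F/∂y = 2y/9 + 2/3

so d/dx[F(x, y(x))] = ∂F/∂x + (∂F/∂y)·y' = 0. Rearranging,
  dy/dx = -(∂F/∂x)/(∂F/∂y) = -(x/18 - 1/9)/(2y/9 + 2/3)
        = -((x - 2)/18)/(2(y + 3)/9) = (2 - x)/(4(y + 3))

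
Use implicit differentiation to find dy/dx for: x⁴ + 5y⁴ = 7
Take d/dx of both sides. Since y is implicitly a function of x, the chain rule attaches a y' = dy/dx factor whenever we differentiate through y.

Set F(x, y) = (left side) − (right side), so the curve is F = 0. Differentiating each term of F:
  d/dx[x^4] = 4x^3
  d/dx[5y^4] = 20y^3·y'
  d/dx[-7] = 0

Collecting, the y'-free part is the partial derivative in x and the y' coefficient is the partial derivative in y:
  ∂F/∂x = 4x^3
  ∂F/∂y = 20y^3

so d/dx[F(x, y(x))] = ∂F/∂x + (∂F/∂y)·y' = 0. Rearranging,
  dy/dx = -(∂F/∂x)/(∂F/∂y) = -(4x^3)/(20y^3) = -x^3/(5y^3)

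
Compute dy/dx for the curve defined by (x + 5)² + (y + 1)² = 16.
Apply d/dx to both sides, remembering that y depends on x. Each occurrence of y therefore brings in a y' = dy/dx via the chain rule.

With F(x, y) equal to the left-hand side minus the right, differentiate F term by term:
  d/dx[(x + 5)^2] = 2x + 10
  d/dx[(y + 1)^2] = 2·y'(y + 1)
  d/dx[-16] = 0
Adding these up, d/dx[F] = 0 becomes
  (2x + 10) + (2y + 2)·y' = 0,
so isolating y',
  dy/dx = -(2x + 10)/(2y + 2) = (-x - 5)/(y + 1)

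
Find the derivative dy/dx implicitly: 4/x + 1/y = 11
Differentiate the relation implicitly: treat y = y(x) and apply the chain rule, so every y-derivative picks up a y' = dy/dx factor.

With everything moved to the left-hand side, differentiate term by term:
  d/dx[1/y] = -y'/y^2
  d/dx[4/x] = -4/x^2
  d/dx[-11] = 0

Separating the contributions that come from x directly and those that come through y:
  without y':      -4/x^2
  multiplying y':  -1/y^2

so (-4/x^2) + (-1/y^2)·y' = 0, and therefore
  dy/dx = -(-4/x^2)/(-1/y^2) = -4y^2/x^2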